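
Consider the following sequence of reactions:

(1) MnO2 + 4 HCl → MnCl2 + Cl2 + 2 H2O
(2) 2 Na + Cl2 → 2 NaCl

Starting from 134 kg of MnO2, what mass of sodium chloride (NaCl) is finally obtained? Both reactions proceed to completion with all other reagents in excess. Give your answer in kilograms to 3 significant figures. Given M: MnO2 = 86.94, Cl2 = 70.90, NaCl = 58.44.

134 kg = 134000 g.
n(MnO2) = 134000 / 86.94 = 1541 mol.
Step 1 gives a 1:1 ratio of MnO2 to Cl2, so n(Cl2) = 1541 mol.
In step 2 the Cl2:NaCl ratio is 1:2, so n(NaCl) = 3083 mol.
Mass of NaCl = 3083 × 58.44 = 180100 g = 180 kg.

180 kg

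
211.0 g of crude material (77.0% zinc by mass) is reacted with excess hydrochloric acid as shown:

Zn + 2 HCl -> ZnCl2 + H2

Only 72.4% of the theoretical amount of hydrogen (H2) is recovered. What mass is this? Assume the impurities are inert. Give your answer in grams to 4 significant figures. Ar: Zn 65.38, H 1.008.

Pure Zn available = 211.0 g × 0.770 = 162.47 g.
M(Zn) = 65.38 g/mol.
M(H2) = 2(1.008) = 2.016 g/mol.
n(Zn) = 162.47 g / 65.38 g/mol = 2.4850 mol.
From the equation the Zn:H2 mole ratio is 1:1, so n(H2) = 2.4850 × 1/1 = 2.4850 mol.
Mass of H2 = 2.4850 mol × 2.016 g/mol = 5.0098 g.
Actual mass collected = 5.0098 g × 0.724 = 3.6271 g.

3.627 g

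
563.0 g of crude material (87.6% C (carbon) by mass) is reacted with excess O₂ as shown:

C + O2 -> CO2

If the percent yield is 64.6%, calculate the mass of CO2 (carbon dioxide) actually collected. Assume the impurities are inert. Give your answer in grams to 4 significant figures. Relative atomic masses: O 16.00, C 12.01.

Pure C available = 563.0 g × 0.876 = 493.19 g.
M(C) = 12.01 g/mol.
M(CO2) = 12.01 + 2(16.00) = 44.01 g/mol.
n(C) = 493.19 g / 12.01 g/mol = 41.065 mol.
From the equation the C:CO2 mole ratio is 1:1, so n(CO2) = 41.065 × 1/1 = 41.065 mol.
Mass of CO2 = 41.065 mol × 44.01 g/mol = 1807.3 g.
Actual mass collected = 1807.3 g × 0.646 = 1167.5 g.

1167 g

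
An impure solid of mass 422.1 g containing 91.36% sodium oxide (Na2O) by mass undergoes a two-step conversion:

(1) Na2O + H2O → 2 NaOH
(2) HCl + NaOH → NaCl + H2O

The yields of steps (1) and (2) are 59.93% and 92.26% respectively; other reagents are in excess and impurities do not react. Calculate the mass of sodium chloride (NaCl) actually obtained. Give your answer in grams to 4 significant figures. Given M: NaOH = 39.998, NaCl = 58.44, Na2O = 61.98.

402.1 g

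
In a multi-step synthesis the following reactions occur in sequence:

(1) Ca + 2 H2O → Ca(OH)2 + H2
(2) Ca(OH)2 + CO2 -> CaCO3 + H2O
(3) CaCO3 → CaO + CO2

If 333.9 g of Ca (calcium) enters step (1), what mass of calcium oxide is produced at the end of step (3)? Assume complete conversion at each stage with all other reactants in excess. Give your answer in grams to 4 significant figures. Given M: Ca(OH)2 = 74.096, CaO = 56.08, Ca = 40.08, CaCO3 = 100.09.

467.2 g

n(Ca) = 333.9 / 40.08 = 8.3308 mol.
Reaction (1): Ca→Ca(OH)2 ratio 1:1 ⇒ n(Ca(OH)2) = 8.3308 mol.
Reaction (2): Ca(OH)2→CaCO3 ratio 1:1 ⇒ n(CaCO3) = 8.3308 mol.
Reaction (3): CaCO3→CaO ratio 1:1 ⇒ n(CaO) = 8.3308 mol.
Mass of CaO = 8.3308 × 56.08 = 467.19 g.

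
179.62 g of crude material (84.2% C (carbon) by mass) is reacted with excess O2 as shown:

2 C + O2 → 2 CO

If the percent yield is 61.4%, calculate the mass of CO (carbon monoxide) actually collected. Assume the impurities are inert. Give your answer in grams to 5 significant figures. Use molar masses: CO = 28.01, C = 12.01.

Pure C available = 179.62 g × 0.842 = 151.240 g.
n(C) = 151.240 g / 12.01 g/mol = 12.5928 mol.
From the equation the C:CO mole ratio is 2:2, so n(CO) = 12.5928 × 2/2 = 12.5928 mol.
Mass of CO = 12.5928 mol × 28.01 g/mol = 352.726 g.
Actual mass collected = 352.726 g × 0.614 = 216.573 g.

216.57 g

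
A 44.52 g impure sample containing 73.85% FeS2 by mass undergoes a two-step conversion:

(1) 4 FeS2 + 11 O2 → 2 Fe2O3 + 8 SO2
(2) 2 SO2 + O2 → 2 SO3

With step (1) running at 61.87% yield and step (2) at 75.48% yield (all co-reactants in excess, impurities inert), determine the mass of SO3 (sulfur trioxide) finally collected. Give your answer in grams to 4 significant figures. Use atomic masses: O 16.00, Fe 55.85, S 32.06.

20.49 g

Pure FeS2 = 44.52 × 0.7385 = 32.878 g.
M(FeS2) = 55.85 + 2(32.06) = 119.97 g/mol.
M(SO3) = 32.06 + 3(16.00) = 80.06 g/mol.
n(FeS2) = 32.878 / 119.97 = 0.27405 mol.
Step 1 (FeS2:SO2 = 4:8): theoretical n(SO2) = 0.54810 mol; at 61.87% yield, n(SO2) = 0.33911 mol.
Step 2 (SO2:SO3 = 2:2): theoretical n(SO3) = 0.33911 mol, so theoretical mass = 0.33911 × 80.06 = 27.149 g.
At 75.48% yield, actual mass of SO3 = 27.149 × 0.7548 = 20.492 g.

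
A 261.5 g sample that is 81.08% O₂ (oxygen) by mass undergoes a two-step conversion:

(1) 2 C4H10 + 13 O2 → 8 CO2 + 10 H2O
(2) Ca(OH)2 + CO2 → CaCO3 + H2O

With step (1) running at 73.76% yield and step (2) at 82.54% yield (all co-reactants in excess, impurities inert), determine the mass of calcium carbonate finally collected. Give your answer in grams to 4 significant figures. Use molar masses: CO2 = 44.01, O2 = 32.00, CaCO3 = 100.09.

Pure O2 = 261.5 × 0.8108 = 212.02 g.
n(O2) = 212.02 / 32.00 = 6.6258 mol.
Step 1 (O2:CO2 = 13:8): theoretical n(CO2) = 4.0774 mol; at 73.76% yield, n(CO2) = 3.0075 mol.
Step 2 (CO2:CaCO3 = 1:1): theoretical n(CaCO3) = 3.0075 mol, so theoretical mass = 3.0075 × 100.09 = 301.02 g.
At 82.54% yield, actual mass of CaCO3 = 301.02 × 0.8254 = 248.46 g.

248.5 g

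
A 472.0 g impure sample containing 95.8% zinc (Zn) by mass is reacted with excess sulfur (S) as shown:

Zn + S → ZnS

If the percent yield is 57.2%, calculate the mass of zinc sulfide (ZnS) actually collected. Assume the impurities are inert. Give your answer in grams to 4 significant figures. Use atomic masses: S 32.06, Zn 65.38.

385.5 g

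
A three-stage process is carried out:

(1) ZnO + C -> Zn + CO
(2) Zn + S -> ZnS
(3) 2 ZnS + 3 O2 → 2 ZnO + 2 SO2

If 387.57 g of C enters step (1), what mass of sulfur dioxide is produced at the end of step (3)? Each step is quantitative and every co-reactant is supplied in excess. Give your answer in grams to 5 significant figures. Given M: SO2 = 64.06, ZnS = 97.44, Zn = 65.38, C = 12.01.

2067.3 g

n(C) = 387.57 / 12.01 = 32.2706 mol.
Reaction (1): C→Zn ratio 1:1 ⇒ n(Zn) = 32.2706 mol.
Reaction (2): Zn→ZnS ratio 1:1 ⇒ n(ZnS) = 32.2706 mol.
Reaction (3): ZnS→SO2 ratio 2:2 ⇒ n(SO2) = 32.2706 mol.
Mass of SO2 = 32.2706 × 64.06 = 2067.26 g.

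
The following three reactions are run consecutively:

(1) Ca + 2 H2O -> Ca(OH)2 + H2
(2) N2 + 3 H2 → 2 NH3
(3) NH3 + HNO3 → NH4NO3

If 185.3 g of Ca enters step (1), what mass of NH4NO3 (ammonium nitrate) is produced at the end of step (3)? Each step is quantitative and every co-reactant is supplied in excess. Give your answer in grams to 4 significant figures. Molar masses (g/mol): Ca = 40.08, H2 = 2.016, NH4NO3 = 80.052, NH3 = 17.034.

246.7 g

n(Ca) = 185.3 / 40.08 = 4.6233 mol.
Reaction (1): Ca→H2 ratio 1:1 ⇒ n(H2) = 4.6233 mol.
Reaction (2): H2→NH3 ratio 3:2 ⇒ n(NH3) = 3.0822 mol.
Reaction (3): NH3→NH4NO3 ratio 1:1 ⇒ n(NH4NO3) = 3.0822 mol.
Mass of NH4NO3 = 3.0822 × 80.052 = 246.73 g.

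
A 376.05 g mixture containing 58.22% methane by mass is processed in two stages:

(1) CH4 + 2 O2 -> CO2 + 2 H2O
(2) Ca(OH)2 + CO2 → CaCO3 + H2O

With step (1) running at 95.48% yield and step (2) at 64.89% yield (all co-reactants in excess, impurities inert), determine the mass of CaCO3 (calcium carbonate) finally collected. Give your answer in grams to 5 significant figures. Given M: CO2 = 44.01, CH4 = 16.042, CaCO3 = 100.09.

Pure CH4 = 376.05 × 0.5822 = 218.936 g.
n(CH4) = 218.936 / 16.042 = 13.6477 mol.
Step 1 (CH4:CO2 = 1:1): theoretical n(CO2) = 13.6477 mol; at 95.48% yield, n(CO2) = 13.0308 mol.
Step 2 (CO2:CaCO3 = 1:1): theoretical n(CaCO3) = 13.0308 mol, so theoretical mass = 13.0308 × 100.09 = 1304.25 g.
At 64.89% yield, actual mass of CaCO3 = 1304.25 × 0.6489 = 846.331 g.

846.33 g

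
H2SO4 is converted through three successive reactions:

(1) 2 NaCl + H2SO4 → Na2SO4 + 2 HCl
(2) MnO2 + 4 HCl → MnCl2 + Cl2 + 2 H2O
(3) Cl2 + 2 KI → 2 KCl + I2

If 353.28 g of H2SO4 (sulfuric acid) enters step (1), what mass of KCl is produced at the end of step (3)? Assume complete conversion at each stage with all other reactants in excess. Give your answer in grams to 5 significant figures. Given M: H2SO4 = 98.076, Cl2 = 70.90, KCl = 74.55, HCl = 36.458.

n(H2SO4) = 353.28 / 98.076 = 3.60210 mol.
Reaction (1): H2SO4→HCl ratio 1:2 ⇒ n(HCl) = 7.20421 mol.
Reaction (2): HCl→Cl2 ratio 4:1 ⇒ n(Cl2) = 1.80105 mol.
Reaction (3): Cl2→KCl ratio 1:2 ⇒ n(KCl) = 3.60210 mol.
Mass of KCl = 3.60210 × 74.55 = 268.537 g.

268.54 g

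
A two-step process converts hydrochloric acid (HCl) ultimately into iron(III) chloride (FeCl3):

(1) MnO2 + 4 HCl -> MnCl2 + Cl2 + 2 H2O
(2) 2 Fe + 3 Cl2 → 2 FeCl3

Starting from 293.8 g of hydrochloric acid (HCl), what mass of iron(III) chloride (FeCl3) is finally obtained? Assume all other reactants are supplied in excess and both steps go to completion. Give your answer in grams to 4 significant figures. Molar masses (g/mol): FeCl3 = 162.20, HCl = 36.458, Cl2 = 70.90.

n(HCl) = 293.80 / 36.458 = 8.0586 mol.
Step 1 gives a 4:1 ratio of HCl to Cl2, so n(Cl2) = 2.0146 mol.
In step 2 the Cl2:FeCl3 ratio is 3:2, so n(FeCl3) = 1.3431 mol.
Mass of FeCl3 = 1.3431 × 162.20 = 217.85 g.

217.9 g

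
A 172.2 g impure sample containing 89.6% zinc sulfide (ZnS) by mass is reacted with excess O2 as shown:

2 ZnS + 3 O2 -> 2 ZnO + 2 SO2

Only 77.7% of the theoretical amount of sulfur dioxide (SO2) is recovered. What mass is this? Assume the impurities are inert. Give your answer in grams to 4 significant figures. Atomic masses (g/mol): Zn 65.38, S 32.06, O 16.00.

78.82 g

Pure ZnS available = 172.2 g × 0.896 = 154.29 g.
M(ZnS) = 65.38 + 32.06 = 97.44 g/mol.
M(SO2) = 32.06 + 2(16.00) = 64.06 g/mol.
n(ZnS) = 154.29 g / 97.44 g/mol = 1.5834 mol.
From the equation the ZnS:SO2 mole ratio is 2:2, so n(SO2) = 1.5834 × 2/2 = 1.5834 mol.
Mass of SO2 = 1.5834 mol × 64.06 g/mol = 101.44 g.
Actual mass collected = 101.44 g × 0.777 = 78.816 g.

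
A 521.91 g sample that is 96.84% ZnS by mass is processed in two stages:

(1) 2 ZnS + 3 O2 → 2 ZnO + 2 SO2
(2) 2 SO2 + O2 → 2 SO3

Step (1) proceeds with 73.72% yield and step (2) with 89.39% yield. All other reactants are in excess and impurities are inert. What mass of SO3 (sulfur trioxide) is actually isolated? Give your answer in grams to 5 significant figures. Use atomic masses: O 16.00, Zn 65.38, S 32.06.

Pure ZnS = 521.91 × 0.9684 = 505.418 g.
M(ZnS) = 65.38 + 32.06 = 97.44 g/mol.
M(SO3) = 32.06 + 3(16.00) = 80.06 g/mol.
n(ZnS) = 505.418 / 97.44 = 5.18696 mol.
Step 1 (ZnS:SO2 = 2:2): theoretical n(SO2) = 5.18696 mol; at 73.72% yield, n(SO2) = 3.82383 mol.
Step 2 (SO2:SO3 = 2:2): theoretical n(SO3) = 3.82383 mol, so theoretical mass = 3.82383 × 80.06 = 306.136 g.
At 89.39% yield, actual mass of SO3 = 306.136 × 0.8939 = 273.655 g.

273.65 g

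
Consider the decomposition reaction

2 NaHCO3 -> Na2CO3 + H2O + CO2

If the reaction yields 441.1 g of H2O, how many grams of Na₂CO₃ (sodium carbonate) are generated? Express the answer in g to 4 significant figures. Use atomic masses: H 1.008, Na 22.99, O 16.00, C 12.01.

2595 g

M(H2O) = 2(1.008) + 16.00 = 18.016 g/mol.
M(Na2CO3) = 2(22.99) + 12.01 + 3(16.00) = 105.99 g/mol.
n(H2O) = 441.10 g / 18.016 g/mol = 24.484 mol.
From the equation the H2O:Na2CO3 mole ratio is 1:1, so n(Na2CO3) = 24.484 × 1/1 = 24.484 mol.
Mass of Na2CO3 = 24.484 mol × 105.99 g/mol = 2595.0 g.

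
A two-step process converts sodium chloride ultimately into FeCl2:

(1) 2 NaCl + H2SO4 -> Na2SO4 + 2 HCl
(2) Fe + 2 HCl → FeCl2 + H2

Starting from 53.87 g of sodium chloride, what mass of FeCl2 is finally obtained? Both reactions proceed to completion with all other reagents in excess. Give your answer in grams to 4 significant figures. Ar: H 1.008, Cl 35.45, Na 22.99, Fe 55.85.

58.42 g

M(NaCl) = 22.99 + 35.45 = 58.44 g/mol.
M(FeCl2) = 55.85 + 2(35.45) = 126.75 g/mol.
n(NaCl) = 53.870 / 58.44 = 0.92180 mol.
Step 1 gives a 2:2 ratio of NaCl to HCl, so n(HCl) = 0.92180 mol.
In step 2 the HCl:FeCl2 ratio is 2:1, so n(FeCl2) = 0.46090 mol.
Mass of FeCl2 = 0.46090 × 126.75 = 58.419 g.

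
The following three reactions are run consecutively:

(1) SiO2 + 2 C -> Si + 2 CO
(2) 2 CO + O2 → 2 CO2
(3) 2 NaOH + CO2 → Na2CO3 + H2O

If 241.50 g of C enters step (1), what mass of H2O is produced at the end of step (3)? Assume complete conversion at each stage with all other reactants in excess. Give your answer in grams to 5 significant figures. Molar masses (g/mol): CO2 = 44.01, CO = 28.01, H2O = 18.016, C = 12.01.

362.27 g

n(C) = 241.50 / 12.01 = 20.1082 mol.
Reaction (1): C→CO ratio 2:2 ⇒ n(CO) = 20.1082 mol.
Reaction (2): CO→CO2 ratio 2:2 ⇒ n(CO2) = 20.1082 mol.
Reaction (3): CO2→H2O ratio 1:1 ⇒ n(H2O) = 20.1082 mol.
Mass of H2O = 20.1082 × 18.016 = 362.270 g.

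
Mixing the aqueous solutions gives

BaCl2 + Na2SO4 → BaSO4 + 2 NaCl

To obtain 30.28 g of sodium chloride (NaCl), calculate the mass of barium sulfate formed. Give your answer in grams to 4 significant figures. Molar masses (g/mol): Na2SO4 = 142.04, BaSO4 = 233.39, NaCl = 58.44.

n(NaCl) = 30.280 g / 58.44 g/mol = 0.51814 mol.
From the equation the NaCl:BaSO4 mole ratio is 2:1, so n(BaSO4) = 0.51814 × 1/2 = 0.25907 mol.
Mass of BaSO4 = 0.25907 mol × 233.39 g/mol = 60.464 g.

60.46 g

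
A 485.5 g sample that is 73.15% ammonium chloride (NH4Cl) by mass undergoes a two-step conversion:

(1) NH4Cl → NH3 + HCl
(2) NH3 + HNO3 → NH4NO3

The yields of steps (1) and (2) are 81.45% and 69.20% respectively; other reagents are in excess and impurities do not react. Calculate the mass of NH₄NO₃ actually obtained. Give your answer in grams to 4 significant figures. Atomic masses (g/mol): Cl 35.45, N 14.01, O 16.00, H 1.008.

Pure NH4Cl = 485.5 × 0.7315 = 355.14 g.
M(NH4Cl) = 14.01 + 4(1.008) + 35.45 = 53.492 g/mol.
M(NH4NO3) = 2(14.01) + 4(1.008) + 3(16.00) = 80.052 g/mol.
n(NH4Cl) = 355.14 / 53.492 = 6.6392 mol.
Step 1 (NH4Cl:NH3 = 1:1): theoretical n(NH3) = 6.6392 mol; at 81.45% yield, n(NH3) = 5.4076 mol.
Step 2 (NH3:NH4NO3 = 1:1): theoretical n(NH4NO3) = 5.4076 mol, so theoretical mass = 5.4076 × 80.052 = 432.89 g.
At 69.20% yield, actual mass of NH4NO3 = 432.89 × 0.6920 = 299.56 g.

299.6 g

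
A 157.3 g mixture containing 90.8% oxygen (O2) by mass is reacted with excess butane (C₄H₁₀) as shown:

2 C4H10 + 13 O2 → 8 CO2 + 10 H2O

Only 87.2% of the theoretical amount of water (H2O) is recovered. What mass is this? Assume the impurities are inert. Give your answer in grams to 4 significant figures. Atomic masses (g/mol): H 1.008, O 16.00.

53.94 g

Pure O2 available = 157.3 g × 0.908 = 142.83 g.
M(O2) = 2(16.00) = 32.00 g/mol.
M(H2O) = 2(1.008) + 16.00 = 18.016 g/mol.
n(O2) = 142.83 g / 32.00 g/mol = 4.4634 mol.
From the equation the O2:H2O mole ratio is 13:10, so n(H2O) = 4.4634 × 10/13 = 3.4334 mol.
Mass of H2O = 3.4334 mol × 18.016 g/mol = 61.856 g.
Actual mass collected = 61.856 g × 0.872 = 53.938 g.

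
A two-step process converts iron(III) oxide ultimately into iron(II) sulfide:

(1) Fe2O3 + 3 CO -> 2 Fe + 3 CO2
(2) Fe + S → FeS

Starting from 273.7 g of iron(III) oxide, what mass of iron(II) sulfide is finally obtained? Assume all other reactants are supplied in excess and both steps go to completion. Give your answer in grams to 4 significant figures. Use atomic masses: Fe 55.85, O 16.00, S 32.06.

M(Fe2O3) = 2(55.85) + 3(16.00) = 159.70 g/mol.
M(FeS) = 55.85 + 32.06 = 87.91 g/mol.
n(Fe2O3) = 273.70 / 159.70 = 1.7138 mol.
Step 1 gives a 1:2 ratio of Fe2O3 to Fe, so n(Fe) = 3.4277 mol.
In step 2 the Fe:FeS ratio is 1:1, so n(FeS) = 3.4277 mol.
Mass of FeS = 3.4277 × 87.91 = 301.33 g.

301.3 g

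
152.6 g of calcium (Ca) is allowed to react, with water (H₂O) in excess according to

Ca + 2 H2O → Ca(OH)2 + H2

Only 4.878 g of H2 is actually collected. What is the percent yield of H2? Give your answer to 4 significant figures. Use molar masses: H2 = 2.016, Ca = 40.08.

63.55 %

n(Ca) = 152.60 g / 40.08 g/mol = 3.8074 mol.
From the equation the Ca:H2 mole ratio is 1:1, so n(H2) = 3.8074 × 1/1 = 3.8074 mol.
Mass of H2 = 3.8074 mol × 2.016 g/mol = 7.6757 g.
This is the theoretical yield. Percent yield = 4.878 g / 7.6757 g × 100% = 63.551%.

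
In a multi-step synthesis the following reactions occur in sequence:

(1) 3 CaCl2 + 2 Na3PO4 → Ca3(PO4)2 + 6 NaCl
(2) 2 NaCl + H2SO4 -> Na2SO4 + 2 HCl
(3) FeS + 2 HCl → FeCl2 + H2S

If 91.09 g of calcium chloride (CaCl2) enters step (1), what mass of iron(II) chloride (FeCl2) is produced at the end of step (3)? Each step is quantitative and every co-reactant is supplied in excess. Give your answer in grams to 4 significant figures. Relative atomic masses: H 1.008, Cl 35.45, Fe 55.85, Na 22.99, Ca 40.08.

M(CaCl2) = 40.08 + 2(35.45) = 110.98 g/mol.
M(FeCl2) = 55.85 + 2(35.45) = 126.75 g/mol.
n(CaCl2) = 91.09 / 110.98 = 0.82078 mol.
Reaction (1): CaCl2→NaCl ratio 3:6 ⇒ n(NaCl) = 1.6416 mol.
Reaction (2): NaCl→HCl ratio 2:2 ⇒ n(HCl) = 1.6416 mol.
Reaction (3): HCl→FeCl2 ratio 2:1 ⇒ n(FeCl2) = 0.82078 mol.
Mass of FeCl2 = 0.82078 × 126.75 = 104.03 g.

104.0 g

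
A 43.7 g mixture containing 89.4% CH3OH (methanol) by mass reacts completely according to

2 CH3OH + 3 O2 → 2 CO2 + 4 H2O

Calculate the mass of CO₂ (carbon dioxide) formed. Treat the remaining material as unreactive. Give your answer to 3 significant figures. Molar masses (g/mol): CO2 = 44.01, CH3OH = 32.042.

Mass of pure CH3OH = 43.7 g × 0.894 = 39.07 g.
n(CH3OH) = 39.07 g / 32.042 g/mol = 1.219 mol.
From the equation the CH3OH:CO2 mole ratio is 2:2, so n(CO2) = 1.219 × 2/2 = 1.219 mol.
Mass of CO2 = 1.219 mol × 44.01 g/mol = 53.66 g.

53.7 g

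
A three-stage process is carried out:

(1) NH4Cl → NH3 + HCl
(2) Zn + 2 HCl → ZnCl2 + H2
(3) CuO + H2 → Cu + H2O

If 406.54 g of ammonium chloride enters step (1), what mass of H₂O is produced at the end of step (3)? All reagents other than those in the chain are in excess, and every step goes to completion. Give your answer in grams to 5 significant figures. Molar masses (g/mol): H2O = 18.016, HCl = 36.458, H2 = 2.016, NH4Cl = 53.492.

n(NH4Cl) = 406.54 / 53.492 = 7.60001 mol.
Reaction (1): NH4Cl→HCl ratio 1:1 ⇒ n(HCl) = 7.60001 mol.
Reaction (2): HCl→H2 ratio 2:1 ⇒ n(H2) = 3.80001 mol.
Reaction (3): H2→H2O ratio 1:1 ⇒ n(H2O) = 3.80001 mol.
Mass of H2O = 3.80001 × 18.016 = 68.4609 g.

68.461 g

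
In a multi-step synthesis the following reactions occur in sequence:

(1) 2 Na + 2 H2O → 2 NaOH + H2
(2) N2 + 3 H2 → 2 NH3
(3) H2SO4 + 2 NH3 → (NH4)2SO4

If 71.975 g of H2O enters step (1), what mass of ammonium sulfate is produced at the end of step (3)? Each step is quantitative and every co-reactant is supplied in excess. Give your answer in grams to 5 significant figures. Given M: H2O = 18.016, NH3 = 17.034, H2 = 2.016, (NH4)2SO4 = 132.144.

n(H2O) = 71.975 / 18.016 = 3.99506 mol.
Reaction (1): H2O→H2 ratio 2:1 ⇒ n(H2) = 1.99753 mol.
Reaction (2): H2→NH3 ratio 3:2 ⇒ n(NH3) = 1.33169 mol.
Reaction (3): NH3→(NH4)2SO4 ratio 2:1 ⇒ n((NH4)2SO4) = 0.665843 mol.
Mass of (NH4)2SO4 = 0.665843 × 132.144 = 87.9872 g.

87.987 g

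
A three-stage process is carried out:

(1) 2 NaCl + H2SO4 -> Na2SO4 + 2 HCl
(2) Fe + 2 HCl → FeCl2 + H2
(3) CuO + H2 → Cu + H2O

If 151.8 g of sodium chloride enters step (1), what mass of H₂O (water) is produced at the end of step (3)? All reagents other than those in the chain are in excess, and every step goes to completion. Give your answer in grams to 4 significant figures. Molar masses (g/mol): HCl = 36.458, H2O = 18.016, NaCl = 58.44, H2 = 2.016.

n(NaCl) = 151.8 / 58.44 = 2.5975 mol.
Reaction (1): NaCl→HCl ratio 2:2 ⇒ n(HCl) = 2.5975 mol.
Reaction (2): HCl→H2 ratio 2:1 ⇒ n(H2) = 1.2988 mol.
Reaction (3): H2→H2O ratio 1:1 ⇒ n(H2O) = 1.2988 mol.
Mass of H2O = 1.2988 × 18.016 = 23.399 g.

23.40 g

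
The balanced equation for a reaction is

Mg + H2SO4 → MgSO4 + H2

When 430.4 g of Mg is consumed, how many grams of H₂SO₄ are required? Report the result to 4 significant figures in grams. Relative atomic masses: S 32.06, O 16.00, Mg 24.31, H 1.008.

M(Mg) = 24.31 g/mol.
M(H2SO4) = 2(1.008) + 32.06 + 4(16.00) = 98.076 g/mol.
n(Mg) = 430.40 g / 24.31 g/mol = 17.705 mol.
From the equation the Mg:H2SO4 mole ratio is 1:1, so n(H2SO4) = 17.705 × 1/1 = 17.705 mol.
Mass of H2SO4 = 17.705 mol × 98.076 g/mol = 1736.4 g.

1736 g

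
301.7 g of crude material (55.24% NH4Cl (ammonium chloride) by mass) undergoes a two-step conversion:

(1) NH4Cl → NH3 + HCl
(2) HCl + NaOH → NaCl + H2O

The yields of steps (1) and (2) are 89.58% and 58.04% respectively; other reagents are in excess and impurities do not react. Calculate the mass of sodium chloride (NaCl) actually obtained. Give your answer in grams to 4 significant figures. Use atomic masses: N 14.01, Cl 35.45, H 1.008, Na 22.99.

94.66 g

Pure NH4Cl = 301.7 × 0.5524 = 166.66 g.
M(NH4Cl) = 14.01 + 4(1.008) + 35.45 = 53.492 g/mol.
M(NaCl) = 22.99 + 35.45 = 58.44 g/mol.
n(NH4Cl) = 166.66 / 53.492 = 3.1156 mol.
Step 1 (NH4Cl:HCl = 1:1): theoretical n(HCl) = 3.1156 mol; at 89.58% yield, n(HCl) = 2.7909 mol.
Step 2 (HCl:NaCl = 1:1): theoretical n(NaCl) = 2.7909 mol, so theoretical mass = 2.7909 × 58.44 = 163.10 g.
At 58.04% yield, actual mass of NaCl = 163.10 × 0.5804 = 94.665 g.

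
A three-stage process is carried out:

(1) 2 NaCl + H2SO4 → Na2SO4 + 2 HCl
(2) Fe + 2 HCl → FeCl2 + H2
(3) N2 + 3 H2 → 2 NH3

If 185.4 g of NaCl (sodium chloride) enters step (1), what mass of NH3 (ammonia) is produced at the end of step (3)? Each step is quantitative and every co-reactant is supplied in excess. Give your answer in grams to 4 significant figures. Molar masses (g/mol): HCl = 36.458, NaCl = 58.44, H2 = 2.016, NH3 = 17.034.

18.01 g

n(NaCl) = 185.4 / 58.44 = 3.1725 mol.
Reaction (1): NaCl→HCl ratio 2:2 ⇒ n(HCl) = 3.1725 mol.
Reaction (2): HCl→H2 ratio 2:1 ⇒ n(H2) = 1.5862 mol.
Reaction (3): H2→NH3 ratio 3:2 ⇒ n(NH3) = 1.0575 mol.
Mass of NH3 = 1.0575 × 17.034 = 18.013 g.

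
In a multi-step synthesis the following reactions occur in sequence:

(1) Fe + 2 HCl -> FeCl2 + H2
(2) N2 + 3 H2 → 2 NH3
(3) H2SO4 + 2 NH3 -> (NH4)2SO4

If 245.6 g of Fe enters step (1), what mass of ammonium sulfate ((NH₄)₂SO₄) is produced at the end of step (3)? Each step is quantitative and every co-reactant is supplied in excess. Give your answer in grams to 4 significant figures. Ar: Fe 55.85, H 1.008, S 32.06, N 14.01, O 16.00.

M(Fe) = 55.85 g/mol.
M((NH4)2SO4) = 2(14.01) + 8(1.008) + 32.06 + 4(16.00) = 132.144 g/mol.
n(Fe) = 245.6 / 55.85 = 4.3975 mol.
Reaction (1): Fe→H2 ratio 1:1 ⇒ n(H2) = 4.3975 mol.
Reaction (2): H2→NH3 ratio 3:2 ⇒ n(NH3) = 2.9317 mol.
Reaction (3): NH3→(NH4)2SO4 ratio 2:1 ⇒ n((NH4)2SO4) = 1.4658 mol.
Mass of (NH4)2SO4 = 1.4658 × 132.144 = 193.70 g.

193.7 g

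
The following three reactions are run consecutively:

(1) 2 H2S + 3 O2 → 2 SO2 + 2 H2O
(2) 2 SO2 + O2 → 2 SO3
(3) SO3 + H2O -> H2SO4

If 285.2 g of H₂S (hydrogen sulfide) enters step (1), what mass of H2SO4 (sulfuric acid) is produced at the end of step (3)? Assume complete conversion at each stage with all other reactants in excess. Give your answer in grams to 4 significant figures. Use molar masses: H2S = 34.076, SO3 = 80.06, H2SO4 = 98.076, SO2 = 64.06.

n(H2S) = 285.2 / 34.076 = 8.3695 mol.
Reaction (1): H2S→SO2 ratio 2:2 ⇒ n(SO2) = 8.3695 mol.
Reaction (2): SO2→SO3 ratio 2:2 ⇒ n(SO3) = 8.3695 mol.
Reaction (3): SO3→H2SO4 ratio 1:1 ⇒ n(H2SO4) = 8.3695 mol.
Mass of H2SO4 = 8.3695 × 98.076 = 820.85 g.

820.8 g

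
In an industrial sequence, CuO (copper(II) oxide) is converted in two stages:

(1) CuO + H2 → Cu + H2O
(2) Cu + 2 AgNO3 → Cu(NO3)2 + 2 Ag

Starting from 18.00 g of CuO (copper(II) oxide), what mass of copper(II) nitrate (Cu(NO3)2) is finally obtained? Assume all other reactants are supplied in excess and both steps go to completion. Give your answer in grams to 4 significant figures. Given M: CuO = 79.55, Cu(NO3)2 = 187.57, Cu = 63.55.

42.44 g

n(CuO) = 18.000 / 79.55 = 0.22627 mol.
Step 1 gives a 1:1 ratio of CuO to Cu, so n(Cu) = 0.22627 mol.
In step 2 the Cu:Cu(NO3)2 ratio is 1:1, so n(Cu(NO3)2) = 0.22627 mol.
Mass of Cu(NO3)2 = 0.22627 × 187.57 = 42.442 g.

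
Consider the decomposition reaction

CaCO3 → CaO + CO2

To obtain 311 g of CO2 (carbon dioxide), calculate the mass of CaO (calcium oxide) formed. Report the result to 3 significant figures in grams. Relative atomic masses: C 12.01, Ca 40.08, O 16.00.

396 g

M(CO2) = 12.01 + 2(16.00) = 44.01 g/mol.
M(CaO) = 40.08 + 16.00 = 56.08 g/mol.
n(CO2) = 311.0 g / 44.01 g/mol = 7.067 mol.
From the equation the CO2:CaO mole ratio is 1:1, so n(CaO) = 7.067 × 1/1 = 7.067 mol.
Mass of CaO = 7.067 mol × 56.08 g/mol = 396.3 g.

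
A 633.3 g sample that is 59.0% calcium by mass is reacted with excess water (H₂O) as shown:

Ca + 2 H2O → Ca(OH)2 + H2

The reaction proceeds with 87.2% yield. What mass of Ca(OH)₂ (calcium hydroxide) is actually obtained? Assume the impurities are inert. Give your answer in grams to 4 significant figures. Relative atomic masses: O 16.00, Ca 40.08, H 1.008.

Pure Ca available = 633.3 g × 0.590 = 373.65 g.
M(Ca) = 40.08 g/mol.
M(Ca(OH)2) = 40.08 + 2(16.00) + 2(1.008) = 74.096 g/mol.
n(Ca) = 373.65 g / 40.08 g/mol = 9.3225 mol.
From the equation the Ca:Ca(OH)2 mole ratio is 1:1, so n(Ca(OH)2) = 9.3225 × 1/1 = 9.3225 mol.
Mass of Ca(OH)2 = 9.3225 mol × 74.096 g/mol = 690.76 g.
Actual mass collected = 690.76 g × 0.872 = 602.34 g.

602.3 g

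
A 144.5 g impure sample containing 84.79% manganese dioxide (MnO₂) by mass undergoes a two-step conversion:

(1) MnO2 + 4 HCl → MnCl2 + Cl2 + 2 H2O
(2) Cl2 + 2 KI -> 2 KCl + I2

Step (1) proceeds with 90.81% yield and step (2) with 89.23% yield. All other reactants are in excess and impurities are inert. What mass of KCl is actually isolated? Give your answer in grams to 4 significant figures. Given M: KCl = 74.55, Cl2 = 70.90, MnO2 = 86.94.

Pure MnO2 = 144.5 × 0.8479 = 122.52 g.
n(MnO2) = 122.52 / 86.94 = 1.4093 mol.
Step 1 (MnO2:Cl2 = 1:1): theoretical n(Cl2) = 1.4093 mol; at 90.81% yield, n(Cl2) = 1.2798 mol.
Step 2 (Cl2:KCl = 1:2): theoretical n(KCl) = 2.5595 mol, so theoretical mass = 2.5595 × 74.55 = 190.81 g.
At 89.23% yield, actual mass of KCl = 190.81 × 0.8923 = 170.26 g.

170.3 g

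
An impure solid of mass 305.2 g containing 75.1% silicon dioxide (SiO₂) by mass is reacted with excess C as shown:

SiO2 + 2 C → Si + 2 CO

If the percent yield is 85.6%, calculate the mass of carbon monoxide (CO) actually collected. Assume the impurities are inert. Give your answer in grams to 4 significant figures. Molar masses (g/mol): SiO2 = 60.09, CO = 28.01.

Pure SiO2 available = 305.2 g × 0.751 = 229.21 g.
n(SiO2) = 229.21 g / 60.09 g/mol = 3.8144 mol.
From the equation the SiO2:CO mole ratio is 1:2, so n(CO) = 3.8144 × 2/1 = 7.6287 mol.
Mass of CO = 7.6287 mol × 28.01 g/mol = 213.68 g.
Actual mass collected = 213.68 g × 0.856 = 182.91 g.

182.9 g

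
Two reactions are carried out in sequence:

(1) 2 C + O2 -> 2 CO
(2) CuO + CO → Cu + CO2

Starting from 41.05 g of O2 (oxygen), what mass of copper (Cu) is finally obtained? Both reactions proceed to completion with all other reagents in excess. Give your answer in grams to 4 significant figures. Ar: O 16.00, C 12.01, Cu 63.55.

M(O2) = 2(16.00) = 32.00 g/mol.
M(Cu) = 63.55 g/mol.
n(O2) = 41.050 / 32.00 = 1.2828 mol.
Step 1 gives a 1:2 ratio of O2 to CO, so n(CO) = 2.5656 mol.
In step 2 the CO:Cu ratio is 1:1, so n(Cu) = 2.5656 mol.
Mass of Cu = 2.5656 × 63.55 = 163.05 g.

163.0 g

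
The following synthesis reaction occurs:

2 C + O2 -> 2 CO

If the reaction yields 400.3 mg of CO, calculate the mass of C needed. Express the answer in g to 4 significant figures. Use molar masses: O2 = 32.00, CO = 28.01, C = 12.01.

Convert: 400.3 mg = 0.40030 g.
n(CO) = 0.40030 g / 28.01 g/mol = 0.014291 mol.
From the equation the CO:C mole ratio is 2:2, so n(C) = 0.014291 × 2/2 = 0.014291 mol.
Mass of C = 0.014291 mol × 12.01 g/mol = 0.17164 g.

0.1716 g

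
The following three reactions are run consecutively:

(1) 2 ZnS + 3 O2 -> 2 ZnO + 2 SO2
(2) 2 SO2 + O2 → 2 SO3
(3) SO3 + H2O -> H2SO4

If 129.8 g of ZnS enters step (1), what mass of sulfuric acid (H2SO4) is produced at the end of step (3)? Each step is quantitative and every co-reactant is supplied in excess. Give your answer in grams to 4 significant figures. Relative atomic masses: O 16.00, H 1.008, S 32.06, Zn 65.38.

M(ZnS) = 65.38 + 32.06 = 97.44 g/mol.
M(H2SO4) = 2(1.008) + 32.06 + 4(16.00) = 98.076 g/mol.
n(ZnS) = 129.8 / 97.44 = 1.3321 mol.
Reaction (1): ZnS→SO2 ratio 2:2 ⇒ n(SO2) = 1.3321 mol.
Reaction (2): SO2→SO3 ratio 2:2 ⇒ n(SO3) = 1.3321 mol.
Reaction (3): SO3→H2SO4 ratio 1:1 ⇒ n(H2SO4) = 1.3321 mol.
Mass of H2SO4 = 1.3321 × 98.076 = 130.65 g.

130.6 g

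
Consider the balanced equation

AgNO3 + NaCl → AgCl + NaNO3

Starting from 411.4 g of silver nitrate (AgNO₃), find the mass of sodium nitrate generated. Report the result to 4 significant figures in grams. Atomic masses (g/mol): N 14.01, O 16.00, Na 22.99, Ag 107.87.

M(AgNO3) = 107.87 + 14.01 + 3(16.00) = 169.88 g/mol.
M(NaNO3) = 22.99 + 14.01 + 3(16.00) = 85.00 g/mol.
n(AgNO3) = 411.40 g / 169.88 g/mol = 2.4217 mol.
From the equation the AgNO3:NaNO3 mole ratio is 1:1, so n(NaNO3) = 2.4217 × 1/1 = 2.4217 mol.
Mass of NaNO3 = 2.4217 mol × 85.00 g/mol = 205.85 g.

205.8 g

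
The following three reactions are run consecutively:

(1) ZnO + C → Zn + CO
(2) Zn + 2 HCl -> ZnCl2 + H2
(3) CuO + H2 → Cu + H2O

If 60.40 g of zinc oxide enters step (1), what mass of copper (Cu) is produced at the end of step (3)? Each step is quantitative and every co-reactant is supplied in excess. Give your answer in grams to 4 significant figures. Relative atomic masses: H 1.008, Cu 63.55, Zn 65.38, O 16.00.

47.17 g

M(ZnO) = 65.38 + 16.00 = 81.38 g/mol.
M(Cu) = 63.55 g/mol.
n(ZnO) = 60.40 / 81.38 = 0.74220 mol.
Reaction (1): ZnO→Zn ratio 1:1 ⇒ n(Zn) = 0.74220 mol.
Reaction (2): Zn→H2 ratio 1:1 ⇒ n(H2) = 0.74220 mol.
Reaction (3): H2→Cu ratio 1:1 ⇒ n(Cu) = 0.74220 mol.
Mass of Cu = 0.74220 × 63.55 = 47.167 g.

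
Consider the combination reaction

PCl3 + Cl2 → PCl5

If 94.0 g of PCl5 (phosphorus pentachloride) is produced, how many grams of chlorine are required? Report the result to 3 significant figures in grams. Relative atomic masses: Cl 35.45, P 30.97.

M(PCl5) = 30.97 + 5(35.45) = 208.22 g/mol.
M(Cl2) = 2(35.45) = 70.90 g/mol.
n(PCl5) = 94.00 g / 208.22 g/mol = 0.4514 mol.
From the equation the PCl5:Cl2 mole ratio is 1:1, so n(Cl2) = 0.4514 × 1/1 = 0.4514 mol.
Mass of Cl2 = 0.4514 mol × 70.90 g/mol = 32.01 g.

32.0 g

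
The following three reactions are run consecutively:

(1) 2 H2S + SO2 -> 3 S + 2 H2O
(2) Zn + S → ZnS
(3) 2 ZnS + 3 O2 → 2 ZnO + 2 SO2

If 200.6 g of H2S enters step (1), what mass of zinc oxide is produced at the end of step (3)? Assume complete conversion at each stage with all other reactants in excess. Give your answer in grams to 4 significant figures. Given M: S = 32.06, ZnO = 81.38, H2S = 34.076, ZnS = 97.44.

n(H2S) = 200.6 / 34.076 = 5.8868 mol.
Reaction (1): H2S→S ratio 2:3 ⇒ n(S) = 8.8303 mol.
Reaction (2): S→ZnS ratio 1:1 ⇒ n(ZnS) = 8.8303 mol.
Reaction (3): ZnS→ZnO ratio 2:2 ⇒ n(ZnO) = 8.8303 mol.
Mass of ZnO = 8.8303 × 81.38 = 718.61 g.

718.6 g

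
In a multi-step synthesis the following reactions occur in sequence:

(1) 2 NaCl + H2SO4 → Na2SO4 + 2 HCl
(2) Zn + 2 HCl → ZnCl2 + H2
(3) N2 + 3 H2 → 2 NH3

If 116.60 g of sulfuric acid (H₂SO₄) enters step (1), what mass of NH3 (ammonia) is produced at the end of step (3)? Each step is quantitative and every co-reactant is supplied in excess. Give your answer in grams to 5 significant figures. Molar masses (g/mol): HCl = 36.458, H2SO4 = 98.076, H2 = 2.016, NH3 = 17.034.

13.501 g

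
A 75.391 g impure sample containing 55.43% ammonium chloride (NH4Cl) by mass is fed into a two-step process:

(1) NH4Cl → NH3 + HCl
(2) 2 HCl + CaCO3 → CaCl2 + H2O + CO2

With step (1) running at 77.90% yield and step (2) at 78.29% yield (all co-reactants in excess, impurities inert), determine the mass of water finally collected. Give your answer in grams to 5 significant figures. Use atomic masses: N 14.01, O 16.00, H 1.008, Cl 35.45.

Pure NH4Cl = 75.391 × 0.5543 = 41.7892 g.
M(NH4Cl) = 14.01 + 4(1.008) + 35.45 = 53.492 g/mol.
M(H2O) = 2(1.008) + 16.00 = 18.016 g/mol.
n(NH4Cl) = 41.7892 / 53.492 = 0.781224 mol.
Step 1 (NH4Cl:HCl = 1:1): theoretical n(HCl) = 0.781224 mol; at 77.90% yield, n(HCl) = 0.608573 mol.
Step 2 (HCl:H2O = 2:1): theoretical n(H2O) = 0.304287 mol, so theoretical mass = 0.304287 × 18.016 = 5.48203 g.
At 78.29% yield, actual mass of H2O = 5.48203 × 0.7829 = 4.29188 g.

4.2919 g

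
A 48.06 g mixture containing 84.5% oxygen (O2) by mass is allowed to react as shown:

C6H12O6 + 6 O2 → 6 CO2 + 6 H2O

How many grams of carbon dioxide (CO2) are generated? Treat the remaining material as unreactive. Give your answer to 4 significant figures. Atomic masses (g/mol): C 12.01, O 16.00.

Mass of pure O2 = 48.06 g × 0.845 = 40.611 g.
M(O2) = 2(16.00) = 32.00 g/mol.
M(CO2) = 12.01 + 2(16.00) = 44.01 g/mol.
n(O2) = 40.611 g / 32.00 g/mol = 1.2691 mol.
From the equation the O2:CO2 mole ratio is 6:6, so n(CO2) = 1.2691 × 6/6 = 1.2691 mol.
Mass of CO2 = 1.2691 mol × 44.01 g/mol = 55.852 g.

55.85 g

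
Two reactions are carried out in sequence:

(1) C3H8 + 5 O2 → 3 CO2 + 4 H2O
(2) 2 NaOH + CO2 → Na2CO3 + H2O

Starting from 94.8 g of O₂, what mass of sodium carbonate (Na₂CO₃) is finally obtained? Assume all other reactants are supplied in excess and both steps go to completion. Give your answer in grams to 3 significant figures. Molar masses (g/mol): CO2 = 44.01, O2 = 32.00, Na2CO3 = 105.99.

n(O2) = 94.80 / 32.00 = 2.962 mol.
Step 1 gives a 5:3 ratio of O2 to CO2, so n(CO2) = 1.777 mol.
In step 2 the CO2:Na2CO3 ratio is 1:1, so n(Na2CO3) = 1.777 mol.
Mass of Na2CO3 = 1.777 × 105.99 = 188.4 g.

188 g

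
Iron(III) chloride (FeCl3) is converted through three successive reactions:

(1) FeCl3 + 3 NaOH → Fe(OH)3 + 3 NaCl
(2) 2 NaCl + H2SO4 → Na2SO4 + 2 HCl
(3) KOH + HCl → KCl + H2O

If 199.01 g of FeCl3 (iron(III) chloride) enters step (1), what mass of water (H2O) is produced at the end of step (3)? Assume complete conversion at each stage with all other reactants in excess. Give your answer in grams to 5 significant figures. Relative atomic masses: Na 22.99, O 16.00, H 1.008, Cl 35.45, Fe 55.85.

M(FeCl3) = 55.85 + 3(35.45) = 162.20 g/mol.
M(H2O) = 2(1.008) + 16.00 = 18.016 g/mol.
n(FeCl3) = 199.01 / 162.20 = 1.22694 mol.
Reaction (1): FeCl3→NaCl ratio 1:3 ⇒ n(NaCl) = 3.68083 mol.
Reaction (2): NaCl→HCl ratio 2:2 ⇒ n(HCl) = 3.68083 mol.
Reaction (3): HCl→H2O ratio 1:1 ⇒ n(H2O) = 3.68083 mol.
Mass of H2O = 3.68083 × 18.016 = 66.3138 g.

66.314 g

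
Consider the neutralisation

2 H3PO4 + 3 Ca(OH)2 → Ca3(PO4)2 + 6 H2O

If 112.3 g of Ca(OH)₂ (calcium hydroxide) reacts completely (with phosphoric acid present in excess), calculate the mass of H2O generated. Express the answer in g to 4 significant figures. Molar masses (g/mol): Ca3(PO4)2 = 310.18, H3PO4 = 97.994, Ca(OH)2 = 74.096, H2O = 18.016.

n(Ca(OH)2) = 112.30 g / 74.096 g/mol = 1.5156 mol.
From the equation the Ca(OH)2:H2O mole ratio is 3:6, so n(H2O) = 1.5156 × 6/3 = 3.0312 mol.
Mass of H2O = 3.0312 mol × 18.016 g/mol = 54.610 g.

54.61 g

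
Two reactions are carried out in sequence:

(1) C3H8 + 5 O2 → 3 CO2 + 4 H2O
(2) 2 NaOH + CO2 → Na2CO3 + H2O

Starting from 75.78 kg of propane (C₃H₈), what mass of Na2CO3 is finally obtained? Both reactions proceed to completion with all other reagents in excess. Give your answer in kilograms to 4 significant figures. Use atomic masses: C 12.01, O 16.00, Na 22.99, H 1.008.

M(C3H8) = 3(12.01) + 8(1.008) = 44.094 g/mol.
M(Na2CO3) = 2(22.99) + 12.01 + 3(16.00) = 105.99 g/mol.
75.78 kg = 75780 g.
n(C3H8) = 75780 / 44.094 = 1718.6 mol.
Step 1 gives a 1:3 ratio of C3H8 to CO2, so n(CO2) = 5155.8 mol.
In step 2 the CO2:Na2CO3 ratio is 1:1, so n(Na2CO3) = 5155.8 mol.
Mass of Na2CO3 = 5155.8 × 105.99 = 546460 g = 546.5 kg.

546.5 kg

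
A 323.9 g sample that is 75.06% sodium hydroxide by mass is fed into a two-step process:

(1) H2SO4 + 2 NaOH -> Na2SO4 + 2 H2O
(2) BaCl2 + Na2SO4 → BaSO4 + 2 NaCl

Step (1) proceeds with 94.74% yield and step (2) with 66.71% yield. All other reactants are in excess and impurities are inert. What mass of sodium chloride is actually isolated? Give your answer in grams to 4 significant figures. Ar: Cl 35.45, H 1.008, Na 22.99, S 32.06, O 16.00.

Pure NaOH = 323.9 × 0.7506 = 243.12 g.
M(NaOH) = 22.99 + 16.00 + 1.008 = 39.998 g/mol.
M(NaCl) = 22.99 + 35.45 = 58.44 g/mol.
n(NaOH) = 243.12 / 39.998 = 6.0783 mol.
Step 1 (NaOH:Na2SO4 = 2:1): theoretical n(Na2SO4) = 3.0391 mol; at 94.74% yield, n(Na2SO4) = 2.8793 mol.
Step 2 (Na2SO4:NaCl = 1:2): theoretical n(NaCl) = 5.7586 mol, so theoretical mass = 5.7586 × 58.44 = 336.53 g.
At 66.71% yield, actual mass of NaCl = 336.53 × 0.6671 = 224.50 g.

224.5 g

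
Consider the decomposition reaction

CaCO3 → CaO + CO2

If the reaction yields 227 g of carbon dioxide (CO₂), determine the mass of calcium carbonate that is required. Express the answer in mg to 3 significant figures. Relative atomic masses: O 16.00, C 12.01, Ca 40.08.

516000 mg

M(CO2) = 12.01 + 2(16.00) = 44.01 g/mol.
M(CaCO3) = 40.08 + 12.01 + 3(16.00) = 100.09 g/mol.
n(CO2) = 227.0 g / 44.01 g/mol = 5.158 mol.
From the equation the CO2:CaCO3 mole ratio is 1:1, so n(CaCO3) = 5.158 × 1/1 = 5.158 mol.
Mass of CaCO3 = 5.158 mol × 100.09 g/mol = 516.3 g.
Converting to mg: 516.3 g = 516000 mg.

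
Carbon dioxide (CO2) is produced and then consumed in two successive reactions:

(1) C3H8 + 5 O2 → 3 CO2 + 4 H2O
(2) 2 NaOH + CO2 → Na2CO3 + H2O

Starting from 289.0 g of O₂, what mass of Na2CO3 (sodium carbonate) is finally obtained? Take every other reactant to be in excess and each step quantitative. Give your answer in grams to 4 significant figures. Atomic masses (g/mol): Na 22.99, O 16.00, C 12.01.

574.3 g

M(O2) = 2(16.00) = 32.00 g/mol.
M(Na2CO3) = 2(22.99) + 12.01 + 3(16.00) = 105.99 g/mol.
n(O2) = 289.00 / 32.00 = 9.0312 mol.
Step 1 gives a 5:3 ratio of O2 to CO2, so n(CO2) = 5.4188 mol.
In step 2 the CO2:Na2CO3 ratio is 1:1, so n(Na2CO3) = 5.4188 mol.
Mass of Na2CO3 = 5.4188 × 105.99 = 574.33 g.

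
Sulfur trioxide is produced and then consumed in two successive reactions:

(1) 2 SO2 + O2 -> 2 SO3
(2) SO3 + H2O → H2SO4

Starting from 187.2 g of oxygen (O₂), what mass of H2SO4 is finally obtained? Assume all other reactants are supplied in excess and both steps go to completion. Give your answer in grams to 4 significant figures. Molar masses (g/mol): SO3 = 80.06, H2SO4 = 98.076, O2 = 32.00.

n(O2) = 187.20 / 32.00 = 5.8500 mol.
Step 1 gives a 1:2 ratio of O2 to SO3, so n(SO3) = 11.700 mol.
In step 2 the SO3:H2SO4 ratio is 1:1, so n(H2SO4) = 11.700 mol.
Mass of H2SO4 = 11.700 × 98.076 = 1147.5 g.

1147 g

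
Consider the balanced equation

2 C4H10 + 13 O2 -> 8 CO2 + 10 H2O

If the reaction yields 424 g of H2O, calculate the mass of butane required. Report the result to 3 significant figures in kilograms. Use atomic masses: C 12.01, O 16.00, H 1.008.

M(H2O) = 2(1.008) + 16.00 = 18.016 g/mol.
M(C4H10) = 4(12.01) + 10(1.008) = 58.12 g/mol.
n(H2O) = 424.0 g / 18.016 g/mol = 23.53 mol.
From the equation the H2O:C4H10 mole ratio is 10:2, so n(C4H10) = 23.53 × 2/10 = 4.707 mol.
Mass of C4H10 = 4.707 mol × 58.12 g/mol = 273.6 g.
Converting to kg: 273.6 g = 0.274 kg.

0.274 kg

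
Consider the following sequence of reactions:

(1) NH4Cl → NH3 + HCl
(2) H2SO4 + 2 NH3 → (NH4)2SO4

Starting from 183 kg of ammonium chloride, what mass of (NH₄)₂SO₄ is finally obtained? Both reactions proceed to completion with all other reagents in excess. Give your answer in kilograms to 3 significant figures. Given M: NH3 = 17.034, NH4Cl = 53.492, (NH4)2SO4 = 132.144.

183 kg = 183000 g.
n(NH4Cl) = 183000 / 53.492 = 3421 mol.
Step 1 gives a 1:1 ratio of NH4Cl to NH3, so n(NH3) = 3421 mol.
In step 2 the NH3:(NH4)2SO4 ratio is 2:1, so n((NH4)2SO4) = 1711 mol.
Mass of (NH4)2SO4 = 1711 × 132.144 = 226000 g = 226 kg.

226 kg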